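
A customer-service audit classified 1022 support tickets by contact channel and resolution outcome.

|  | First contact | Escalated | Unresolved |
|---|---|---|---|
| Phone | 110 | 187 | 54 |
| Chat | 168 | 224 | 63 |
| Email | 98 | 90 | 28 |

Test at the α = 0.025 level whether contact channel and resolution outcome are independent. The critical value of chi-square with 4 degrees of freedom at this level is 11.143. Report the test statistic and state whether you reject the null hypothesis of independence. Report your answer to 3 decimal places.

11.463; reject H₀

Row totals: 351, 455, 216. Column totals: 376, 501, 145. Grand total N = 1022.
Expected counts (row total × column total / N):
  Phone, First contact: 351×376/1022 = 129.1350
  Phone, Escalated: 351×501/1022 = 172.0656
  Phone, Unresolved: 351×145/1022 = 49.7994
  Chat, First contact: 455×376/1022 = 167.3973
  Chat, Escalated: 455×501/1022 = 223.0479
  Chat, Unresolved: 455×145/1022 = 64.5548
  Email, First contact: 216×376/1022 = 79.4677
  Email, Escalated: 216×501/1022 = 105.8865
  Email, Unresolved: 216×145/1022 = 30.6458
Contributions (O − E)²/E:
  (110 − 129.1350)²/129.1350 = 2.8354
  (187 − 172.0656)²/172.0656 = 1.2962
  (54 − 49.7994)²/49.7994 = 0.3543
  (168 − 167.3973)²/167.3973 = 0.0022
  (224 − 223.0479)²/223.0479 = 0.0041
  (63 − 64.5548)²/64.5548 = 0.0374
  (98 − 79.4677)²/79.4677 = 4.3218
  (90 − 105.8865)²/105.8865 = 2.3835
  (28 − 30.6458)²/30.6458 = 0.2284
χ² = 2.8354 + 1.2962 + 0.3543 + 0.0022 + 0.0041 + 0.0374 + 4.3218 + 2.3835 + 0.2284 = 11.463
df = (3−1)(3−1) = 4. Since 11.463 > 11.143, reject the null hypothesis of independence at α = 0.025.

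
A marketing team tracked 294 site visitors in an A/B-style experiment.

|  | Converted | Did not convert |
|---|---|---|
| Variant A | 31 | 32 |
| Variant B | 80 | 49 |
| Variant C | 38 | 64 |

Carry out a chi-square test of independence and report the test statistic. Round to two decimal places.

14.04

Row totals: 63, 129, 102. Column totals: 149, 145. Grand total N = 294.
Expected counts (row total × column total / N):
  Variant A, Converted: 63×149/294 = 31.929
  Variant A, Did not convert: 63×145/294 = 31.071
  Variant B, Converted: 129×149/294 = 65.378
  Variant B, Did not convert: 129×145/294 = 63.622
  Variant C, Converted: 102×149/294 = 51.694
  Variant C, Did not convert: 102×145/294 = 50.306
Contributions (O − E)²/E:
  (31 − 31.929)²/31.929 = 0.0270
  (32 − 31.071)²/31.071 = 0.0278
  (80 − 65.378)²/65.378 = 3.2703
  (49 − 63.622)²/63.622 = 3.3605
  (38 − 51.694)²/51.694 = 3.6276
  (64 − 50.306)²/50.306 = 3.7277
χ² = 0.0270 + 0.0278 + 3.2703 + 3.3605 + 3.6276 + 3.7277 = 14.04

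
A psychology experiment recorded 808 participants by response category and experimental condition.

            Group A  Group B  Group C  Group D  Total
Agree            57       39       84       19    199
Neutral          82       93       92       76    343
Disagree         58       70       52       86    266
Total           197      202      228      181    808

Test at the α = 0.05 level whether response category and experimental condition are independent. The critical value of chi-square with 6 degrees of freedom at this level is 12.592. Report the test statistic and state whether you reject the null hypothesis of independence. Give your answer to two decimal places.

52.88; reject H₀

Grand total N = 808.
Expected counts (row total × column total / N):
  Agree, Group A: 199×197/808 = 48.519
  Agree, Group B: 199×202/808 = 49.750
  Agree, Group C: 199×228/808 = 56.153
  Agree, Group D: 199×181/808 = 44.578
  Neutral, Group A: 343×197/808 = 83.627
  Neutral, Group B: 343×202/808 = 85.750
  Neutral, Group C: 343×228/808 = 96.787
  Neutral, Group D: 343×181/808 = 76.835
  Disagree, Group A: 266×197/808 = 64.854
  Disagree, Group B: 266×202/808 = 66.500
  Disagree, Group C: 266×228/808 = 75.059
  Disagree, Group D: 266×181/808 = 59.587
Contributions (O − E)²/E:
  (57 − 48.519)²/48.519 = 1.4825
  (39 − 49.750)²/49.750 = 2.3229
  (84 − 56.153)²/56.153 = 13.8097
  (19 − 44.578)²/44.578 = 14.6762
  (82 − 83.627)²/83.627 = 0.0317
  (93 − 85.750)²/85.750 = 0.6130
  (92 − 96.787)²/96.787 = 0.2368
  (76 − 76.835)²/76.835 = 0.0091
  (58 − 64.854)²/64.854 = 0.7244
  (70 − 66.500)²/66.500 = 0.1842
  (52 − 75.059)²/75.059 = 7.0840
  (86 − 59.587)²/59.587 = 11.7080
χ² = 1.4825 + 2.3229 + 13.8097 + 14.6762 + 0.0317 + 0.6130 + 0.2368 + 0.0091 + 0.7244 + 0.1842 + 7.0840 + 11.7080 = 52.88
df = (3−1)(4−1) = 6. Since 52.88 > 12.592, reject the null hypothesis of independence at α = 0.05.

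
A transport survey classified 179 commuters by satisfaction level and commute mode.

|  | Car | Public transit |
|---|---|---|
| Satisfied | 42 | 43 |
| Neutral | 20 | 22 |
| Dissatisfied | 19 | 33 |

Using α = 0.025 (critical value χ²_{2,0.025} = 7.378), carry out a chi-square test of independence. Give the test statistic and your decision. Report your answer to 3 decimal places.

Row totals: 85, 42, 52. Column totals: 81, 98. Grand total N = 179.
Expected counts (row total × column total / N):
  Satisfied, Car: 85×81/179 = 38.4637
  Satisfied, Public transit: 85×98/179 = 46.5363
  Neutral, Car: 42×81/179 = 19.0056
  Neutral, Public transit: 42×98/179 = 22.9944
  Dissatisfied, Car: 52×81/179 = 23.5307
  Dissatisfied, Public transit: 52×98/179 = 28.4693
Contributions (O − E)²/E:
  (42 − 38.4637)²/38.4637 = 0.3251
  (43 − 46.5363)²/46.5363 = 0.2687
  (20 − 19.0056)²/19.0056 = 0.0520
  (22 − 22.9944)²/22.9944 = 0.0430
  (19 − 23.5307)²/23.5307 = 0.8724
  (33 − 28.4693)²/28.4693 = 0.7210
χ² = 0.3251 + 0.2687 + 0.0520 + 0.0430 + 0.8724 + 0.7210 = 2.282
df = (3−1)(2−1) = 2. Since 2.282 < 7.378, fail to reject the null hypothesis of independence at α = 0.025.

2.282; fail to reject H₀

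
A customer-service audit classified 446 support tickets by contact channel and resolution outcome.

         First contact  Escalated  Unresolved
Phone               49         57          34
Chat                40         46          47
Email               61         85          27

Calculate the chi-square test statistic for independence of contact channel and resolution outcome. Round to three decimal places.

Row totals: 140, 133, 173. Column totals: 150, 188, 108. Grand total N = 446.
Expected counts (row total × column total / N):
  Phone, First contact: 140×150/446 = 47.0852
  Phone, Escalated: 140×188/446 = 59.0135
  Phone, Unresolved: 140×108/446 = 33.9013
  Chat, First contact: 133×150/446 = 44.7309
  Chat, Escalated: 133×188/446 = 56.0628
  Chat, Unresolved: 133×108/446 = 32.2063
  Email, First contact: 173×150/446 = 58.1839
  Email, Escalated: 173×188/446 = 72.9238
  Email, Unresolved: 173×108/446 = 41.8924
Contributions (O − E)²/E:
  (49 − 47.0852)²/47.0852 = 0.0779
  (57 − 59.0135)²/59.0135 = 0.0687
  (34 − 33.9013)²/33.9013 = 0.0003
  (40 − 44.7309)²/44.7309 = 0.5004
  (46 − 56.0628)²/56.0628 = 1.8062
  (47 − 32.2063)²/32.2063 = 6.7954
  (61 − 58.1839)²/58.1839 = 0.1363
  (85 − 72.9238)²/72.9238 = 1.9998
  (27 − 41.8924)²/41.8924 = 5.2941
χ² = 0.0779 + 0.0687 + 0.0003 + 0.5004 + 1.8062 + 6.7954 + 0.1363 + 1.9998 + 5.2941 = 16.679

16.679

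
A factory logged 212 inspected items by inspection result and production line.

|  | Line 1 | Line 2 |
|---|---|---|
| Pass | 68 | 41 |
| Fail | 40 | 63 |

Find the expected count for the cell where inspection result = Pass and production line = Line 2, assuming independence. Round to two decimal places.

53.47

Row total (Pass) = 109; column total (Line 2) = 104; grand total N = 212.
Expected count = (row total × column total) / N = 109 × 104 / 212 = 53.47.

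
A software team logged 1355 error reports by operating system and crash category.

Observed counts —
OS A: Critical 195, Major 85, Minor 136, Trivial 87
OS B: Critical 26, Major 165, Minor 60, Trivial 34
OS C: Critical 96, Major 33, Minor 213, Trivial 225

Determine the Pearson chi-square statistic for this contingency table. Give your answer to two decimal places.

436.33

Row totals: 503, 285, 567. Column totals: 317, 283, 409, 346. Grand total N = 1355.
Expected counts (row total × column total / N):
  OS A, Critical: 503×317/1355 = 117.676
  OS A, Major: 503×283/1355 = 105.055
  OS A, Minor: 503×409/1355 = 151.828
  OS A, Trivial: 503×346/1355 = 128.441
  OS B, Critical: 285×317/1355 = 66.675
  OS B, Major: 285×283/1355 = 59.524
  OS B, Minor: 285×409/1355 = 86.026
  OS B, Trivial: 285×346/1355 = 72.775
  OS C, Critical: 567×317/1355 = 132.649
  OS C, Major: 567×283/1355 = 118.421
  OS C, Minor: 567×409/1355 = 171.146
  OS C, Trivial: 567×346/1355 = 144.784
Contributions (O − E)²/E:
  (195 − 117.676)²/117.676 = 50.8090
  (85 − 105.055)²/105.055 = 3.8285
  (136 − 151.828)²/151.828 = 1.6501
  (87 − 128.441)²/128.441 = 13.3708
  (26 − 66.675)²/66.675 = 24.8137
  (165 − 59.524)²/59.524 = 186.9025
  (60 − 86.026)²/86.026 = 7.8738
  (34 − 72.775)²/72.775 = 20.6596
  (96 − 132.649)²/132.649 = 10.1256
  (33 − 118.421)²/118.421 = 61.6170
  (213 − 171.146)²/171.146 = 10.2355
  (225 − 144.784)²/144.784 = 44.4428
χ² = 50.8090 + 3.8285 + 1.6501 + 13.3708 + 24.8137 + 186.9025 + 7.8738 + 20.6596 + 10.1256 + 61.6170 + 10.2355 + 44.4428 = 436.33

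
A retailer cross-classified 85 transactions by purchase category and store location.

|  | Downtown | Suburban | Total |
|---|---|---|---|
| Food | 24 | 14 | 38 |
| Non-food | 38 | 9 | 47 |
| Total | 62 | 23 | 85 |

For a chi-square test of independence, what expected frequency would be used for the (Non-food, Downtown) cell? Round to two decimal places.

Row total (Non-food) = 47; column total (Downtown) = 62; grand total N = 85.
Expected count = (row total × column total) / N = 47 × 62 / 85 = 34.28.

34.28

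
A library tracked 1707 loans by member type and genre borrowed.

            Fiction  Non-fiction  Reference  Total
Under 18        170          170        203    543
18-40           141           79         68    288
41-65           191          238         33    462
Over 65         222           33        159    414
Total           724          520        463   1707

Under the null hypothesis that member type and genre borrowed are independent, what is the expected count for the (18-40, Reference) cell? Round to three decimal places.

Row total (18-40) = 288; column total (Reference) = 463; grand total N = 1707.
Expected count = (row total × column total) / N = 288 × 463 / 1707 = 78.116.

78.116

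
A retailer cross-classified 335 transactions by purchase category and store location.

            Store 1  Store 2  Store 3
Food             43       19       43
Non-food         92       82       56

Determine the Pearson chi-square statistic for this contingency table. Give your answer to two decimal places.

Row totals: 105, 230. Column totals: 135, 101, 99. Grand total N = 335.
Expected counts (row total × column total / N):
  Food, Store 1: 105×135/335 = 42.313
  Food, Store 2: 105×101/335 = 31.657
  Food, Store 3: 105×99/335 = 31.030
  Non-food, Store 1: 230×135/335 = 92.687
  Non-food, Store 2: 230×101/335 = 69.343
  Non-food, Store 3: 230×99/335 = 67.970
Contributions (O − E)²/E:
  (43 − 42.313)²/42.313 = 0.0112
  (19 − 31.657)²/31.657 = 5.0605
  (43 − 31.030)²/31.030 = 4.6175
  (92 − 92.687)²/92.687 = 0.0051
  (82 − 69.343)²/69.343 = 2.3102
  (56 − 67.970)²/67.970 = 2.1080
χ² = 0.0112 + 5.0605 + 4.6175 + 0.0051 + 2.3102 + 2.1080 = 14.11

14.11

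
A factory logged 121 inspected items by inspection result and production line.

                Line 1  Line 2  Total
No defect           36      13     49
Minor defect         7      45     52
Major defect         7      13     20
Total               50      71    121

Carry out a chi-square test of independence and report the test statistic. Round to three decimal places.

37.861

Grand total N = 121.
Expected counts (row total × column total / N):
  No defect, Line 1: 49×50/121 = 20.24793
  No defect, Line 2: 49×71/121 = 28.75207
  Minor defect, Line 1: 52×50/121 = 21.48760
  Minor defect, Line 2: 52×71/121 = 30.51240
  Major defect, Line 1: 20×50/121 = 8.26446
  Major defect, Line 2: 20×71/121 = 11.73554
Contributions (O − E)²/E:
  (36 − 20.24793)²/20.24793 = 12.2545
  (13 − 28.75207)²/28.75207 = 8.6299
  (7 − 21.48760)²/21.48760 = 9.7680
  (45 − 30.51240)²/30.51240 = 6.8789
  (7 − 8.26446)²/8.26446 = 0.1935
  (13 − 11.73554)²/11.73554 = 0.1362
χ² = 12.2545 + 8.6299 + 9.7680 + 6.8789 + 0.1935 + 0.1362 = 37.861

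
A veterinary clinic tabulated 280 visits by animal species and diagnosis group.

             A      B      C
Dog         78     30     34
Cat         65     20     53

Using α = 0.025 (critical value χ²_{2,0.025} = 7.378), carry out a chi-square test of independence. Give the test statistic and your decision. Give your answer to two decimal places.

Row totals: 142, 138. Column totals: 143, 50, 87. Grand total N = 280.
Expected counts (row total × column total / N):
  Dog, A: 142×143/280 = 72.521
  Dog, B: 142×50/280 = 25.357
  Dog, C: 142×87/280 = 44.121
  Cat, A: 138×143/280 = 70.479
  Cat, B: 138×50/280 = 24.643
  Cat, C: 138×87/280 = 42.879
Contributions (O − E)²/E:
  (78 − 72.521)²/72.521 = 0.4139
  (30 − 25.357)²/25.357 = 0.8502
  (34 − 44.121)²/44.121 = 2.3217
  (65 − 70.479)²/70.479 = 0.4259
  (20 − 24.643)²/24.643 = 0.8748
  (53 − 42.879)²/42.879 = 2.3889
χ² = 0.4139 + 0.8502 + 2.3217 + 0.4259 + 0.8748 + 2.3889 = 7.28
df = (2−1)(3−1) = 2. Since 7.28 < 7.378, fail to reject the null hypothesis of independence at α = 0.025.

7.28; fail to reject H₀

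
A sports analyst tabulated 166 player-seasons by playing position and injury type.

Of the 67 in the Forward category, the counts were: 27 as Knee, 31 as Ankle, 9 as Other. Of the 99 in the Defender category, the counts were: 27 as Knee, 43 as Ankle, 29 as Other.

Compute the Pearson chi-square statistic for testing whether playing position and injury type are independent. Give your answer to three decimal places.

6.547

Row totals: 67, 99. Column totals: 54, 74, 38. Grand total N = 166.
Expected counts (row total × column total / N):
  Forward, Knee: 67×54/166 = 21.7952
  Forward, Ankle: 67×74/166 = 29.8675
  Forward, Other: 67×38/166 = 15.3373
  Defender, Knee: 99×54/166 = 32.2048
  Defender, Ankle: 99×74/166 = 44.1325
  Defender, Other: 99×38/166 = 22.6627
Contributions (O − E)²/E:
  (27 − 21.7952)²/21.7952 = 1.2429
  (31 − 29.8675)²/29.8675 = 0.0429
  (9 − 15.3373)²/15.3373 = 2.6185
  (27 − 32.2048)²/32.2048 = 0.8412
  (43 − 44.1325)²/44.1325 = 0.0291
  (29 − 22.6627)²/22.6627 = 1.7721
χ² = 1.2429 + 0.0429 + 2.6185 + 0.8412 + 0.0291 + 1.7721 = 6.547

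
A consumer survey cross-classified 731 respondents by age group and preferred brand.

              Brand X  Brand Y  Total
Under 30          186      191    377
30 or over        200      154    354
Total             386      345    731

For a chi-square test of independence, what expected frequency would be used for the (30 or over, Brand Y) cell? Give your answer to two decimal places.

167.07

Row total (30 or over) = 354; column total (Brand Y) = 345; grand total N = 731.
Expected count = (row total × column total) / N = 354 × 345 / 731 = 167.07.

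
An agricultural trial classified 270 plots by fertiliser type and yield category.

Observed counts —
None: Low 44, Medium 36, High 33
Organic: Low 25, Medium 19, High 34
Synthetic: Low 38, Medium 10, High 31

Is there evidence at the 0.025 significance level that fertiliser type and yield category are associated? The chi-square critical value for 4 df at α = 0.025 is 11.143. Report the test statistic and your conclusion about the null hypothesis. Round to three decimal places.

12.596; reject H₀

Row totals: 113, 78, 79. Column totals: 107, 65, 98. Grand total N = 270.
Expected counts (row total × column total / N):
  None, Low: 113×107/270 = 44.7815
  None, Medium: 113×65/270 = 27.2037
  None, High: 113×98/270 = 41.0148
  Organic, Low: 78×107/270 = 30.9111
  Organic, Medium: 78×65/270 = 18.7778
  Organic, High: 78×98/270 = 28.3111
  Synthetic, Low: 79×107/270 = 31.3074
  Synthetic, Medium: 79×65/270 = 19.0185
  Synthetic, High: 79×98/270 = 28.6741
Contributions (O − E)²/E:
  (44 − 44.7815)²/44.7815 = 0.0136
  (36 − 27.2037)²/27.2037 = 2.8443
  (33 − 41.0148)²/41.0148 = 1.5662
  (25 − 30.9111)²/30.9111 = 1.1304
  (19 − 18.7778)²/18.7778 = 0.0026
  (34 − 28.3111)²/28.3111 = 1.1431
  (38 − 31.3074)²/31.3074 = 1.4307
  (10 − 19.0185)²/19.0185 = 4.2765
  (31 − 28.6741)²/28.6741 = 0.1887
χ² = 0.0136 + 2.8443 + 1.5662 + 1.1304 + 0.0026 + 1.1431 + 1.4307 + 4.2765 + 0.1887 = 12.596
df = (3−1)(3−1) = 4. Since 12.596 > 11.143, reject the null hypothesis of independence at α = 0.025.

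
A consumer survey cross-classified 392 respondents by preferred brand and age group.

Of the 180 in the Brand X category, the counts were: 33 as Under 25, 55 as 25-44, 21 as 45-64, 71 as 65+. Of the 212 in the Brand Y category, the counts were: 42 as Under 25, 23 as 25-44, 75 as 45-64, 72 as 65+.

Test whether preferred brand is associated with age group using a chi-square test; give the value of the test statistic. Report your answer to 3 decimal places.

Row totals: 180, 212. Column totals: 75, 78, 96, 143. Grand total N = 392.
Expected counts (row total × column total / N):
  Brand X, Under 25: 180×75/392 = 34.43878
  Brand X, 25-44: 180×78/392 = 35.81633
  Brand X, 45-64: 180×96/392 = 44.08163
  Brand X, 65+: 180×143/392 = 65.66327
  Brand Y, Under 25: 212×75/392 = 40.56122
  Brand Y, 25-44: 212×78/392 = 42.18367
  Brand Y, 45-64: 212×96/392 = 51.91837
  Brand Y, 65+: 212×143/392 = 77.33673
Contributions (O − E)²/E:
  (33 − 34.43878)²/34.43878 = 0.0601
  (55 − 35.81633)²/35.81633 = 10.2750
  (21 − 44.08163)²/44.08163 = 12.0858
  (71 − 65.66327)²/65.66327 = 0.4337
  (42 − 40.56122)²/40.56122 = 0.0510
  (23 − 42.18367)²/42.18367 = 8.7241
  (75 − 51.91837)²/51.91837 = 10.2615
  (72 − 77.33673)²/77.33673 = 0.3683
χ² = 0.0601 + 10.2750 + 12.0858 + 0.4337 + 0.0510 + 8.7241 + 10.2615 + 0.3683 = 42.260

42.260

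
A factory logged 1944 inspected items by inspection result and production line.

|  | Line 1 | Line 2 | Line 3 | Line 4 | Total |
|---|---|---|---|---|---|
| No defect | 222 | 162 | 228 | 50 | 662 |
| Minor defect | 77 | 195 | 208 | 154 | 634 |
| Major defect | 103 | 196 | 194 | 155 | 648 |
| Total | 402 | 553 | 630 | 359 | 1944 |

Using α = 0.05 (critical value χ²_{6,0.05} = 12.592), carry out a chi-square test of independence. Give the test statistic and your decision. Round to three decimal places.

154.885; reject H₀

Grand total N = 1944.
Expected counts (row total × column total / N):
  No defect, Line 1: 662×402/1944 = 136.89506
  No defect, Line 2: 662×553/1944 = 188.31584
  No defect, Line 3: 662×630/1944 = 214.53704
  No defect, Line 4: 662×359/1944 = 122.25206
  Minor defect, Line 1: 634×402/1944 = 131.10494
  Minor defect, Line 2: 634×553/1944 = 180.35082
  Minor defect, Line 3: 634×630/1944 = 205.46296
  Minor defect, Line 4: 634×359/1944 = 117.08128
  Major defect, Line 1: 648×402/1944 = 134.00000
  Major defect, Line 2: 648×553/1944 = 184.33333
  Major defect, Line 3: 648×630/1944 = 210.00000
  Major defect, Line 4: 648×359/1944 = 119.66667
Contributions (O − E)²/E:
  (222 − 136.89506)²/136.89506 = 52.9081
  (162 − 188.31584)²/188.31584 = 3.6775
  (228 − 214.53704)²/214.53704 = 0.8448
  (50 − 122.25206)²/122.25206 = 42.7016
  (77 − 131.10494)²/131.10494 = 22.3283
  (195 − 180.35082)²/180.35082 = 1.1899
  (208 − 205.46296)²/205.46296 = 0.0313
  (154 − 117.08128)²/117.08128 = 11.6414
  (103 − 134.00000)²/134.00000 = 7.1716
  (196 − 184.33333)²/184.33333 = 0.7384
  (194 − 210.00000)²/210.00000 = 1.2190
  (155 − 119.66667)²/119.66667 = 10.4327
χ² = 52.9081 + 3.6775 + 0.8448 + 42.7016 + 22.3283 + 1.1899 + 0.0313 + 11.6414 + 7.1716 + 0.7384 + 1.2190 + 10.4327 = 154.885
df = (3−1)(4−1) = 6. Since 154.885 > 12.592, reject the null hypothesis of independence at α = 0.05.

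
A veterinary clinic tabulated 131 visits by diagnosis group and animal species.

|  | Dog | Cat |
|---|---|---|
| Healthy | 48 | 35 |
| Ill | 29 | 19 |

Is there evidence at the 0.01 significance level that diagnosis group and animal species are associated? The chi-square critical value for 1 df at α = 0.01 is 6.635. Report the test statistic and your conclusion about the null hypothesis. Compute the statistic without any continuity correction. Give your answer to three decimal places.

0.084; fail to reject H₀

Row totals: 83, 48. Column totals: 77, 54. Grand total N = 131.
Expected counts (row total × column total / N):
  Healthy, Dog: 83×77/131 = 48.7863
  Healthy, Cat: 83×54/131 = 34.2137
  Ill, Dog: 48×77/131 = 28.2137
  Ill, Cat: 48×54/131 = 19.7863
Contributions (O − E)²/E:
  (48 − 48.7863)²/48.7863 = 0.0127
  (35 − 34.2137)²/34.2137 = 0.0181
  (29 − 28.2137)²/28.2137 = 0.0219
  (19 − 19.7863)²/19.7863 = 0.0312
χ² = 0.0127 + 0.0181 + 0.0219 + 0.0312 = 0.084
df = (2−1)(2−1) = 1. Since 0.084 < 6.635, fail to reject the null hypothesis of independence at α = 0.01.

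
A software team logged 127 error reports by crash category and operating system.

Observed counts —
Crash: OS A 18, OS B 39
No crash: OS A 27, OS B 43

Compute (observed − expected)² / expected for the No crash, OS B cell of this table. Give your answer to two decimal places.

Row total (No crash) = 70; column total (OS B) = 82; N = 127.
Expected count E = 70 × 82 / 127 = 45.197.
Contribution = (O − E)²/E = (43 − 45.197)² / 45.197 = 0.11.

0.11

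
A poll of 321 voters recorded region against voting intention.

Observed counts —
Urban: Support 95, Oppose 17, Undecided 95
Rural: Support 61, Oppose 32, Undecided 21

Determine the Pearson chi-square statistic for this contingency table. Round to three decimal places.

Row totals: 207, 114. Column totals: 156, 49, 116. Grand total N = 321.
Expected counts (row total × column total / N):
  Urban, Support: 207×156/321 = 100.5981
  Urban, Oppose: 207×49/321 = 31.5981
  Urban, Undecided: 207×116/321 = 74.8037
  Rural, Support: 114×156/321 = 55.4019
  Rural, Oppose: 114×49/321 = 17.4019
  Rural, Undecided: 114×116/321 = 41.1963
Contributions (O − E)²/E:
  (95 − 100.5981)²/100.5981 = 0.3115
  (17 − 31.5981)²/31.5981 = 6.7442
  (95 − 74.8037)²/74.8037 = 5.4528
  (61 − 55.4019)²/55.4019 = 0.5657
  (32 − 17.4019)²/17.4019 = 12.2460
  (21 − 41.1963)²/41.1963 = 9.9011
χ² = 0.3115 + 6.7442 + 5.4528 + 0.5657 + 12.2460 + 9.9011 = 35.221

35.221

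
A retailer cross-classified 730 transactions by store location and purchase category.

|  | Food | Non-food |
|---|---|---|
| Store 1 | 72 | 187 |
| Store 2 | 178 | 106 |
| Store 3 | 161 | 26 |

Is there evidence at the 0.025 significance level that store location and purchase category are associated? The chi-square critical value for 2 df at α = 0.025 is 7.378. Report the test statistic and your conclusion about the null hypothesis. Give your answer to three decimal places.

Row totals: 259, 284, 187. Column totals: 411, 319. Grand total N = 730.
Expected counts (row total × column total / N):
  Store 1, Food: 259×411/730 = 145.8205
  Store 1, Non-food: 259×319/730 = 113.1795
  Store 2, Food: 284×411/730 = 159.8959
  Store 2, Non-food: 284×319/730 = 124.1041
  Store 3, Food: 187×411/730 = 105.2836
  Store 3, Non-food: 187×319/730 = 81.7164
Contributions (O − E)²/E:
  (72 − 145.8205)²/145.8205 = 37.3711
  (187 − 113.1795)²/113.1795 = 48.1489
  (178 − 159.8959)²/159.8959 = 2.0498
  (106 − 124.1041)²/124.1041 = 2.6410
  (161 − 105.2836)²/105.2836 = 29.4853
  (26 − 81.7164)²/81.7164 = 37.9889
χ² = 37.3711 + 48.1489 + 2.0498 + 2.6410 + 29.4853 + 37.9889 = 157.685
df = (3−1)(2−1) = 2. Since 157.685 > 7.378, reject the null hypothesis of independence at α = 0.025.

157.685; reject H₀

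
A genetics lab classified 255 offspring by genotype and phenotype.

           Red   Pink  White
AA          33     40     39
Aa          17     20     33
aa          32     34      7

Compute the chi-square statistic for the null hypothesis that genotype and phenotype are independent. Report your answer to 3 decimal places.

Row totals: 112, 70, 73. Column totals: 82, 94, 79. Grand total N = 255.
Expected counts (row total × column total / N):
  AA, Red: 112×82/255 = 36.0157
  AA, Pink: 112×94/255 = 41.2863
  AA, White: 112×79/255 = 34.6980
  Aa, Red: 70×82/255 = 22.5098
  Aa, Pink: 70×94/255 = 25.8039
  Aa, White: 70×79/255 = 21.6863
  aa, Red: 73×82/255 = 23.4745
  aa, Pink: 73×94/255 = 26.9098
  aa, White: 73×79/255 = 22.6157
Contributions (O − E)²/E:
  (33 − 36.0157)²/36.0157 = 0.2525
  (40 − 41.2863)²/41.2863 = 0.0401
  (39 − 34.6980)²/34.6980 = 0.5334
  (17 − 22.5098)²/22.5098 = 1.3487
  (20 − 25.8039)²/25.8039 = 1.3054
  (33 − 21.6863)²/21.6863 = 5.9023
  (32 − 23.4745)²/23.4745 = 3.0963
  (34 − 26.9098)²/26.9098 = 1.8681
  (7 − 22.6157)²/22.6157 = 10.7823
χ² = 0.2525 + 0.0401 + 0.5334 + 1.3487 + 1.3054 + 5.9023 + 3.0963 + 1.8681 + 10.7823 = 25.129

25.129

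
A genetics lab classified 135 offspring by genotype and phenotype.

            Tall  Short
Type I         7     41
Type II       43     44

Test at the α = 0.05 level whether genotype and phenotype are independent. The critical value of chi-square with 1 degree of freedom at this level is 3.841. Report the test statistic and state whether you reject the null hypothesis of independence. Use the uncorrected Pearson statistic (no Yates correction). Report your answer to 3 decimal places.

16.103; reject H₀

Row totals: 48, 87. Column totals: 50, 85. Grand total N = 135.
Expected counts (row total × column total / N):
  Type I, Tall: 48×50/135 = 17.7778
  Type I, Short: 48×85/135 = 30.2222
  Type II, Tall: 87×50/135 = 32.2222
  Type II, Short: 87×85/135 = 54.7778
Contributions (O − E)²/E:
  (7 − 17.7778)²/17.7778 = 6.5340
  (41 − 30.2222)²/30.2222 = 3.8436
  (43 − 32.2222)²/32.2222 = 3.6050
  (44 − 54.7778)²/54.7778 = 2.1206
χ² = 6.5340 + 3.8436 + 3.6050 + 2.1206 = 16.103
df = (2−1)(2−1) = 1. Since 16.103 > 3.841, reject the null hypothesis of independence at α = 0.05.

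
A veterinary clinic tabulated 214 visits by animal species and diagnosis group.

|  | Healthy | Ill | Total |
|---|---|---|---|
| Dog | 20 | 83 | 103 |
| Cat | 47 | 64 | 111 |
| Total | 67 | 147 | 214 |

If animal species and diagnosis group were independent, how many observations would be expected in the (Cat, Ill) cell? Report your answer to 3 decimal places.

76.248

Row total (Cat) = 111; column total (Ill) = 147; grand total N = 214.
Expected count = (row total × column total) / N = 111 × 147 / 214 = 76.248.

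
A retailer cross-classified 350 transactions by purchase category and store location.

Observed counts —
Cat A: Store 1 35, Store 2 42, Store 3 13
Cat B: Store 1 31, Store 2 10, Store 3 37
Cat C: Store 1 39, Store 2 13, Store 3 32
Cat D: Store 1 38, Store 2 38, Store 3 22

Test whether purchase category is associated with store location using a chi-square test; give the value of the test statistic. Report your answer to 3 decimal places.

44.748

Row totals: 90, 78, 84, 98. Column totals: 143, 103, 104. Grand total N = 350.
Expected counts (row total × column total / N):
  Cat A, Store 1: 90×143/350 = 36.7714
  Cat A, Store 2: 90×103/350 = 26.4857
  Cat A, Store 3: 90×104/350 = 26.7429
  Cat B, Store 1: 78×143/350 = 31.8686
  Cat B, Store 2: 78×103/350 = 22.9543
  Cat B, Store 3: 78×104/350 = 23.1771
  Cat C, Store 1: 84×143/350 = 34.3200
  Cat C, Store 2: 84×103/350 = 24.7200
  Cat C, Store 3: 84×104/350 = 24.9600
  Cat D, Store 1: 98×143/350 = 40.0400
  Cat D, Store 2: 98×103/350 = 28.8400
  Cat D, Store 3: 98×104/350 = 29.1200
Contributions (O − E)²/E:
  (35 − 36.7714)²/36.7714 = 0.0853
  (42 − 26.4857)²/26.4857 = 9.0877
  (13 − 26.7429)²/26.7429 = 7.0623
  (31 − 31.8686)²/31.8686 = 0.0237
  (10 − 22.9543)²/22.9543 = 7.3108
  (37 − 23.1771)²/23.1771 = 8.2440
  (39 − 34.3200)²/34.3200 = 0.6382
  (13 − 24.7200)²/24.7200 = 5.5566
  (32 − 24.9600)²/24.9600 = 1.9856
  (38 − 40.0400)²/40.0400 = 0.1039
  (38 − 28.8400)²/28.8400 = 2.9093
  (22 − 29.1200)²/29.1200 = 1.7409
χ² = 0.0853 + 9.0877 + 7.0623 + 0.0237 + 7.3108 + 8.2440 + 0.6382 + 5.5566 + 1.9856 + 0.1039 + 2.9093 + 1.7409 = 44.748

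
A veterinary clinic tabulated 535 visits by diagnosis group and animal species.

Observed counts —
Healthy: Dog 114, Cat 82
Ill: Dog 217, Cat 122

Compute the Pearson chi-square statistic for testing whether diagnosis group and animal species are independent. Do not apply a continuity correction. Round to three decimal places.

Row totals: 196, 339. Column totals: 331, 204. Grand total N = 535.
Expected counts (row total × column total / N):
  Healthy, Dog: 196×331/535 = 121.2636
  Healthy, Cat: 196×204/535 = 74.7364
  Ill, Dog: 339×331/535 = 209.7364
  Ill, Cat: 339×204/535 = 129.2636
Contributions (O − E)²/E:
  (114 − 121.2636)²/121.2636 = 0.4351
  (82 − 74.7364)²/74.7364 = 0.7059
  (217 − 209.7364)²/209.7364 = 0.2516
  (122 − 129.2636)²/129.2636 = 0.4082
χ² = 0.4351 + 0.7059 + 0.2516 + 0.4082 = 1.801

1.801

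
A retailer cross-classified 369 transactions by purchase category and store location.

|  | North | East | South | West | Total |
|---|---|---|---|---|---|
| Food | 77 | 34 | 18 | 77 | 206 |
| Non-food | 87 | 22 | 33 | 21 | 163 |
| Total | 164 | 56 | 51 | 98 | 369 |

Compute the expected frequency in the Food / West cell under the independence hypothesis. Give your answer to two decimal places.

Row total (Food) = 206; column total (West) = 98; grand total N = 369.
Expected count = (row total × column total) / N = 206 × 98 / 369 = 54.71.

54.71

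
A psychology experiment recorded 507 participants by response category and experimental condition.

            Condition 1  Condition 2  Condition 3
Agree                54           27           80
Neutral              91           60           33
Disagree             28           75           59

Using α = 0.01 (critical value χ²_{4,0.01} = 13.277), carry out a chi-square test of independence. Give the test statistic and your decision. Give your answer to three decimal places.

74.186; reject H₀

Row totals: 161, 184, 162. Column totals: 173, 162, 172. Grand total N = 507.
Expected counts (row total × column total / N):
  Agree, Condition 1: 161×173/507 = 54.9369
  Agree, Condition 2: 161×162/507 = 51.4438
  Agree, Condition 3: 161×172/507 = 54.6193
  Neutral, Condition 1: 184×173/507 = 62.7850
  Neutral, Condition 2: 184×162/507 = 58.7929
  Neutral, Condition 3: 184×172/507 = 62.4221
  Disagree, Condition 1: 162×173/507 = 55.2781
  Disagree, Condition 2: 162×162/507 = 51.7633
  Disagree, Condition 3: 162×172/507 = 54.9586
Contributions (O − E)²/E:
  (54 − 54.9369)²/54.9369 = 0.0160
  (27 − 51.4438)²/51.4438 = 11.6146
  (80 − 54.6193)²/54.6193 = 11.7940
  (91 − 62.7850)²/62.7850 = 12.6796
  (60 − 58.7929)²/58.7929 = 0.0248
  (33 − 62.4221)²/62.4221 = 13.8678
  (28 − 55.2781)²/55.2781 = 13.4609
  (75 − 51.7633)²/51.7633 = 10.4310
  (59 − 54.9586)²/54.9586 = 0.2972
χ² = 0.0160 + 11.6146 + 11.7940 + 12.6796 + 0.0248 + 13.8678 + 13.4609 + 10.4310 + 0.2972 = 74.186
df = (3−1)(3−1) = 4. Since 74.186 > 13.277, reject the null hypothesis of independence at α = 0.01.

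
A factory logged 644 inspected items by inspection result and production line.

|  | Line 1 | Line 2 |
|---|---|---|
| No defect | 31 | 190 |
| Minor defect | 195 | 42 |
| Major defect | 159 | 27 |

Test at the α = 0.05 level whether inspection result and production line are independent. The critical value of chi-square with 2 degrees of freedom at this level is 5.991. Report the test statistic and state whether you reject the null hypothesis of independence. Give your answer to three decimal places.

293.423; reject H₀

Row totals: 221, 237, 186. Column totals: 385, 259. Grand total N = 644.
Expected counts (row total × column total / N):
  No defect, Line 1: 221×385/644 = 132.1196
  No defect, Line 2: 221×259/644 = 88.8804
  Minor defect, Line 1: 237×385/644 = 141.6848
  Minor defect, Line 2: 237×259/644 = 95.3152
  Major defect, Line 1: 186×385/644 = 111.1957
  Major defect, Line 2: 186×259/644 = 74.8043
Contributions (O − E)²/E:
  (31 − 132.1196)²/132.1196 = 77.3933
  (190 − 88.8804)²/88.8804 = 115.0442
  (195 − 141.6848)²/141.6848 = 20.0622
  (42 − 95.3152)²/95.3152 = 29.8222
  (159 − 111.1957)²/111.1957 = 20.5516
  (27 − 74.8043)²/74.8043 = 30.5497
χ² = 77.3933 + 115.0442 + 20.0622 + 29.8222 + 20.5516 + 30.5497 = 293.423
df = (3−1)(2−1) = 2. Since 293.423 > 5.991, reject the null hypothesis of independence at α = 0.05.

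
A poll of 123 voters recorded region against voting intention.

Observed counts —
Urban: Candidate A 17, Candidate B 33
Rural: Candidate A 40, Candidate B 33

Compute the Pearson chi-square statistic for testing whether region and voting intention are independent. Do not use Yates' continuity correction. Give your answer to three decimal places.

5.160

Row totals: 50, 73. Column totals: 57, 66. Grand total N = 123.
Expected counts (row total × column total / N):
  Urban, Candidate A: 50×57/123 = 23.1707
  Urban, Candidate B: 50×66/123 = 26.8293
  Rural, Candidate A: 73×57/123 = 33.8293
  Rural, Candidate B: 73×66/123 = 39.1707
Contributions (O − E)²/E:
  (17 − 23.1707)²/23.1707 = 1.6433
  (33 − 26.8293)²/26.8293 = 1.4193
  (40 − 33.8293)²/33.8293 = 1.1256
  (33 − 39.1707)²/39.1707 = 0.9721
χ² = 1.6433 + 1.4193 + 1.1256 + 0.9721 = 5.160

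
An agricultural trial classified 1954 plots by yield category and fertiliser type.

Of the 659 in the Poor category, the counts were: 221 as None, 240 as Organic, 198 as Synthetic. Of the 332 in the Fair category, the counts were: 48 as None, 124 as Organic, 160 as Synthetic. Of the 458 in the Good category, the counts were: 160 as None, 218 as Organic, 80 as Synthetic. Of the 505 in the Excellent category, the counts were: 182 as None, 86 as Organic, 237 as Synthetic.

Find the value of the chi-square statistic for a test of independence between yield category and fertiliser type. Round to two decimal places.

Row totals: 659, 332, 458, 505. Column totals: 611, 668, 675. Grand total N = 1954.
Expected counts (row total × column total / N):
  Poor, None: 659×611/1954 = 206.064
  Poor, Organic: 659×668/1954 = 225.288
  Poor, Synthetic: 659×675/1954 = 227.648
  Fair, None: 332×611/1954 = 103.814
  Fair, Organic: 332×668/1954 = 113.498
  Fair, Synthetic: 332×675/1954 = 114.688
  Good, None: 458×611/1954 = 143.213
  Good, Organic: 458×668/1954 = 156.573
  Good, Synthetic: 458×675/1954 = 158.214
  Excellent, None: 505×611/1954 = 157.909
  Excellent, Organic: 505×668/1954 = 172.641
  Excellent, Synthetic: 505×675/1954 = 174.450
Contributions (O − E)²/E:
  (221 − 206.064)²/206.064 = 1.0826
  (240 − 225.288)²/225.288 = 0.9607
  (198 − 227.648)²/227.648 = 3.8612
  (48 − 103.814)²/103.814 = 30.0075
  (124 − 113.498)²/113.498 = 0.9718
  (160 − 114.688)²/114.688 = 17.9023
  (160 − 143.213)²/143.213 = 1.9677
  (218 − 156.573)²/156.573 = 24.0992
  (80 − 158.214)²/158.214 = 38.6655
  (182 − 157.909)²/157.909 = 3.6754
  (86 − 172.641)²/172.641 = 43.4813
  (237 − 174.450)²/174.450 = 22.4276
χ² = 1.0826 + 0.9607 + 3.8612 + 30.0075 + 0.9718 + 17.9023 + 1.9677 + 24.0992 + 38.6655 + 3.6754 + 43.4813 + 22.4276 = 189.10

189.10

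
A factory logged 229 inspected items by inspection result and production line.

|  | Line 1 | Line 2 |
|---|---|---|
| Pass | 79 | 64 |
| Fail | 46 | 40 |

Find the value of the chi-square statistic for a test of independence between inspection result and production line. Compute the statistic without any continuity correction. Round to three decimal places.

Row totals: 143, 86. Column totals: 125, 104. Grand total N = 229.
Expected counts (row total × column total / N):
  Pass, Line 1: 143×125/229 = 78.0568
  Pass, Line 2: 143×104/229 = 64.9432
  Fail, Line 1: 86×125/229 = 46.9432
  Fail, Line 2: 86×104/229 = 39.0568
Contributions (O − E)²/E:
  (79 − 78.0568)²/78.0568 = 0.0114
  (64 − 64.9432)²/64.9432 = 0.0137
  (46 − 46.9432)²/46.9432 = 0.0190
  (40 − 39.0568)²/39.0568 = 0.0228
χ² = 0.0114 + 0.0137 + 0.0190 + 0.0228 = 0.067

0.067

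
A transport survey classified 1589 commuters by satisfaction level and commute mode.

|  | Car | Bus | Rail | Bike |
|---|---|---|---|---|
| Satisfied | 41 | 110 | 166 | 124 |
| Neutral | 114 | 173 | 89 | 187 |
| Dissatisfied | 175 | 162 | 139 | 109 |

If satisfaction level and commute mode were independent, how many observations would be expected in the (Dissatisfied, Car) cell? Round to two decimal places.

Row total (Dissatisfied) = 585; column total (Car) = 330; grand total N = 1589.
Expected count = (row total × column total) / N = 585 × 330 / 1589 = 121.49.

121.49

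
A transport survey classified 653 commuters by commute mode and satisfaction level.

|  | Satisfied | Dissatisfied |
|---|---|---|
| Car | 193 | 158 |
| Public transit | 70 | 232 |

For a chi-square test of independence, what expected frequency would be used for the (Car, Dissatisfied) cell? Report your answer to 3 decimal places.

Row total (Car) = 351; column total (Dissatisfied) = 390; grand total N = 653.
Expected count = (row total × column total) / N = 351 × 390 / 653 = 209.632.

209.632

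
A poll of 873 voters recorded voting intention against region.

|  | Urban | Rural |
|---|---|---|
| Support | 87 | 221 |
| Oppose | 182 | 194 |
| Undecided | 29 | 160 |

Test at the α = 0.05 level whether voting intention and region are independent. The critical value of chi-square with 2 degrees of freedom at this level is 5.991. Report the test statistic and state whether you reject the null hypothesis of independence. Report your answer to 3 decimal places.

68.484; reject H₀

Row totals: 308, 376, 189. Column totals: 298, 575. Grand total N = 873.
Expected counts (row total × column total / N):
  Support, Urban: 308×298/873 = 105.1363
  Support, Rural: 308×575/873 = 202.8637
  Oppose, Urban: 376×298/873 = 128.3482
  Oppose, Rural: 376×575/873 = 247.6518
  Undecided, Urban: 189×298/873 = 64.5155
  Undecided, Rural: 189×575/873 = 124.4845
Contributions (O − E)²/E:
  (87 − 105.1363)²/105.1363 = 3.1286
  (221 − 202.8637)²/202.8637 = 1.6214
  (182 − 128.3482)²/128.3482 = 22.4274
  (194 − 247.6518)²/247.6518 = 11.6232
  (29 − 64.5155)²/64.5155 = 19.5511
  (160 − 124.4845)²/124.4845 = 10.1326
χ² = 3.1286 + 1.6214 + 22.4274 + 11.6232 + 19.5511 + 10.1326 = 68.484
df = (3−1)(2−1) = 2. Since 68.484 > 5.991, reject the null hypothesis of independence at α = 0.05.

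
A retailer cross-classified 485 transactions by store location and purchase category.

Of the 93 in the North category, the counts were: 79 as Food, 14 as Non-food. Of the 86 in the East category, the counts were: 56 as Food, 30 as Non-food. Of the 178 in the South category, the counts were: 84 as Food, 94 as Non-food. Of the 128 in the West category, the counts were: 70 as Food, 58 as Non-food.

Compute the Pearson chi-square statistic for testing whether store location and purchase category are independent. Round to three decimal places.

Row totals: 93, 86, 178, 128. Column totals: 289, 196. Grand total N = 485.
Expected counts (row total × column total / N):
  North, Food: 93×289/485 = 55.4165
  North, Non-food: 93×196/485 = 37.5835
  East, Food: 86×289/485 = 51.2454
  East, Non-food: 86×196/485 = 34.7546
  South, Food: 178×289/485 = 106.0660
  South, Non-food: 178×196/485 = 71.9340
  West, Food: 128×289/485 = 76.2722
  West, Non-food: 128×196/485 = 51.7278
Contributions (O − E)²/E:
  (79 − 55.4165)²/55.4165 = 10.0364
  (14 − 37.5835)²/37.5835 = 14.7986
  (56 − 51.2454)²/51.2454 = 0.4411
  (30 − 34.7546)²/34.7546 = 0.6505
  (84 − 106.0660)²/106.0660 = 4.5906
  (94 − 71.9340)²/71.9340 = 6.7688
  (70 − 76.2722)²/76.2722 = 0.5158
  (58 − 51.7278)²/51.7278 = 0.7605
χ² = 10.0364 + 14.7986 + 0.4411 + 0.6505 + 4.5906 + 6.7688 + 0.5158 + 0.7605 = 38.562

38.562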